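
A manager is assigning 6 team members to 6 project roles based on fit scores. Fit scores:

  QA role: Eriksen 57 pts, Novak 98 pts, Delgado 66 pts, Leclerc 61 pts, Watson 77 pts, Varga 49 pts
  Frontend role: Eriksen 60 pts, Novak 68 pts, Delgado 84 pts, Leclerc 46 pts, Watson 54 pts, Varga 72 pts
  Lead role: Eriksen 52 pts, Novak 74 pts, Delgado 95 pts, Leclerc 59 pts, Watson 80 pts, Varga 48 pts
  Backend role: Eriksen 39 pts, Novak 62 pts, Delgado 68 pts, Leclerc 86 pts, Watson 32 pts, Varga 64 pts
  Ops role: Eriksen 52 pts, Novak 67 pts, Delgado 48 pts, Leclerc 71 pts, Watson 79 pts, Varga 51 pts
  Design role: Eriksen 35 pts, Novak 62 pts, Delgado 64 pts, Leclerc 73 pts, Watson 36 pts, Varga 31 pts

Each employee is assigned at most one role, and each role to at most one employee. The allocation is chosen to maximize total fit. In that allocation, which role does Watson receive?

Watson receives Ops role.

This is a one-to-one assignment (maximum-weight bipartite matching).
Optimal: Eriksen→Frontend role (60 pts), Novak→QA role (98 pts), Delgado→Lead role (95 pts), Leclerc→Design role (73 pts), Watson→Ops role (79 pts), Varga→Backend role (64 pts) — total 60+98+95+73+79+64 = 469 pts.
Max-entry greedy (repeatedly take the single best remaining cell) gives 465 pts, worse by 4.
Next-best assignment: Eriksen→Design role, Novak→QA role, Delgado→Lead role, Leclerc→Backend role, Watson→Ops role, Varga→Frontend role = 465 pts.
Swapping Delgado↔Varga (Delgado→Backend role 68 pts, Varga→Lead role 48 pts) loses 43.
Watson's own top role is Lead role (80 pts), but forcing Watson→Lead role and reassigning the rest optimally gives only 452 pts — worse by 17.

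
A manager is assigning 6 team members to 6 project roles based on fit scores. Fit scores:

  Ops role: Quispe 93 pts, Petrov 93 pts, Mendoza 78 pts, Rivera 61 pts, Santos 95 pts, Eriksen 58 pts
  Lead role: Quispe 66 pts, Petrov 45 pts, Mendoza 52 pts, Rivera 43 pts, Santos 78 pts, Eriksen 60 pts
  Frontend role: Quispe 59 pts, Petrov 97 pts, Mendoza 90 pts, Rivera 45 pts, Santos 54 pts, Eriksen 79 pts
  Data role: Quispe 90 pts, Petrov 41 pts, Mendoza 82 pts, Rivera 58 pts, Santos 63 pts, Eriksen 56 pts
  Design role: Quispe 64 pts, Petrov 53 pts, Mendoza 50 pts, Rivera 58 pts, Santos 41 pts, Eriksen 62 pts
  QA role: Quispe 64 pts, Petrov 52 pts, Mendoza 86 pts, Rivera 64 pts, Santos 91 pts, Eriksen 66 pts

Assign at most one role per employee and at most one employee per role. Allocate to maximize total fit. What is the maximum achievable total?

Maximum total: 486 pts

Optimal: Quispe→Data role (90 pts), Petrov→Frontend role (97 pts), Mendoza→QA role (86 pts), Rivera→Design role (58 pts), Santos→Ops role (95 pts), Eriksen→Lead role (60 pts) — total 90+97+86+58+95+60 = 486 pts.
Max-entry greedy (repeatedly take the single best remaining cell) gives 473 pts, worse by 13.
Next-best assignment: Quispe→Data role, Petrov→Ops role, Mendoza→QA role, Rivera→Design role, Santos→Lead role, Eriksen→Frontend role = 484 pts.
Swapping Petrov↔Mendoza (Petrov→QA role 52 pts, Mendoza→Frontend role 90 pts) loses 41.
No other one-to-one assignment exceeds 486 pts.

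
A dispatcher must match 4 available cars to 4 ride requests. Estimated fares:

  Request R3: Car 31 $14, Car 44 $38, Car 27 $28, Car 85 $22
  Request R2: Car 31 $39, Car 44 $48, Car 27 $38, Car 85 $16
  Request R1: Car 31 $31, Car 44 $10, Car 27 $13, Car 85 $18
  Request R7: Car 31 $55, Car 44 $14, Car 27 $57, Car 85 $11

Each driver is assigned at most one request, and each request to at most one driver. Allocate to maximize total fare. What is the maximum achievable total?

Maximum total: $158

Optimal: Car 31→Request R1 ($31), Car 44→Request R2 ($48), Car 27→Request R7 ($57), Car 85→Request R3 ($22) — total 31+48+57+22 = $158.
Column-greedy (each request in turn goes to its best remaining driver) gives $152, worse by 6.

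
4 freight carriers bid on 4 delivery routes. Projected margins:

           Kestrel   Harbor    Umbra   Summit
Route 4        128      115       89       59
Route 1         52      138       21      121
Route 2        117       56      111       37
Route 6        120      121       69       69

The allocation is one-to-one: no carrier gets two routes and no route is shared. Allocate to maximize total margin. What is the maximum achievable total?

Maximum total: $481k

Optimal: Kestrel→Route 4 ($128k), Harbor→Route 6 ($121k), Umbra→Route 2 ($111k), Summit→Route 1 ($121k) — total 128+121+111+121 = $481k.
Row-greedy (each carrier in turn takes its best remaining route) gives $446k, worse by 35.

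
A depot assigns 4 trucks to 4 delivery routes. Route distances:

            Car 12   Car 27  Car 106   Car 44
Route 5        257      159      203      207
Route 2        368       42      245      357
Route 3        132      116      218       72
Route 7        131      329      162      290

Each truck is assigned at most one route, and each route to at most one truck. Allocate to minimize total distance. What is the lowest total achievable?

Min total: 448 km

Optimal: Car 12→Route 7 (131 km), Car 27→Route 2 (42 km), Car 106→Route 5 (203 km), Car 44→Route 3 (72 km) — total 131+42+203+72 = 448 km.
Column-greedy (each route in turn goes to its cheapest remaining truck) gives 607 km, worse by 159.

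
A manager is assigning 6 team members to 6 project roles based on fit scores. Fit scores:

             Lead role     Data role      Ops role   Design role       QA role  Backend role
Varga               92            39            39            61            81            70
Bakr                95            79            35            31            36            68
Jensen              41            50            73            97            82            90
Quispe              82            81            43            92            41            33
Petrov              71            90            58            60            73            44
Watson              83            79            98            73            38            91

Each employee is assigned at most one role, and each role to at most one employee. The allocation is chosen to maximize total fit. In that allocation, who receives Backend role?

This is a one-to-one assignment (maximum-weight bipartite matching).
Optimal: Varga→QA role (81 pts), Bakr→Lead role (95 pts), Jensen→Backend role (90 pts), Quispe→Design role (92 pts), Petrov→Data role (90 pts), Watson→Ops role (98 pts) — total 81+95+90+92+90+98 = 546 pts.
Row-greedy (each employee in turn takes its best remaining role) gives 475 pts, worse by 71.
Checked against all permutations: 546 pts is optimal.
Jensen's own top role is Design role (97 pts), but forcing Jensen→Design role and reassigning the rest optimally gives only 516 pts — worse by 30.

Jensen receives Backend role.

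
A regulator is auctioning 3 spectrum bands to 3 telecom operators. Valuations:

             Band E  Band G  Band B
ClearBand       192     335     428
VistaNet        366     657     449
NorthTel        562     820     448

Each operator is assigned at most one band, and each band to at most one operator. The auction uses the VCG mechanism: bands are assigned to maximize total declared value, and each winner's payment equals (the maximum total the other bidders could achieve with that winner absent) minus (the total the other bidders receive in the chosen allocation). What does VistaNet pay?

Efficient allocation: ClearBand→Band B ($428M), VistaNet→Band G ($657M), NorthTel→Band E ($562M); total welfare W = $1647M.
VistaNet receives Band G at value $657M, so the others get W − 657 = $990M.
Without VistaNet: best allocation of the remaining 2 bidders over all 3 bands is ClearBand→Band B ($428M), NorthTel→Band G ($820M), total $1248M.
VCG payment = (others' best without VistaNet) − (others' welfare with VistaNet) = 1248 − 990 = $258M.

VistaNet pays $258M.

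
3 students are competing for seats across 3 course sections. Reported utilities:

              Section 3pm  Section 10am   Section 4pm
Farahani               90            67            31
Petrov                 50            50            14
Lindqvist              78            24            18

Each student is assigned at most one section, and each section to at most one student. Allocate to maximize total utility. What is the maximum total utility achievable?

Treat this as an assignment problem: match each student to one section.
Optimal: Farahani→Section 10am (67 points), Petrov→Section 4pm (14 points), Lindqvist→Section 3pm (78 points) — total 67+14+78 = 159 points.
Column-greedy (each section in turn goes to its best remaining student) gives 158 points, worse by 1.

Maximum total: 159 points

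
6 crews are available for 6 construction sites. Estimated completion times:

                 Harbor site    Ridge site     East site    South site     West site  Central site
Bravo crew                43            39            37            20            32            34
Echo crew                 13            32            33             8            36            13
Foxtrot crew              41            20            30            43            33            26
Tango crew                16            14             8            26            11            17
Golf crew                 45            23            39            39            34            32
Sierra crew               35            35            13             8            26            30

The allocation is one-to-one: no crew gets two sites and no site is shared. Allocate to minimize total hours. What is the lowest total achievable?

Optimal: Bravo crew→South site (20 hours), Echo crew→Harbor site (13 hours), Foxtrot crew→Central site (26 hours), Tango crew→West site (11 hours), Golf crew→Ridge site (23 hours), Sierra crew→East site (13 hours) — total 20+13+26+11+23+13 = 106 hours.
Column-greedy (each site in turn goes to its cheapest remaining crew) gives 125 hours, worse by 19.
Next-best assignment: Bravo crew→South site, Echo crew→Harbor site, Foxtrot crew→Ridge site, Tango crew→West site, Golf crew→Central site, Sierra crew→East site = 109 hours.

Minimum total: 106 hours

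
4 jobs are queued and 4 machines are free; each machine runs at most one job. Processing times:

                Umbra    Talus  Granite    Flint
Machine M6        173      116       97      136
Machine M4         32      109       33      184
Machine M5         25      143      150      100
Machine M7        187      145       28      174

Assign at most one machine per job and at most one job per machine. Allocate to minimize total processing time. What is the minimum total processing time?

Optimal: Umbra→Machine M4 (32 min), Talus→Machine M6 (116 min), Granite→Machine M7 (28 min), Flint→Machine M5 (100 min) — total 32+116+28+100 = 276 min.
Row-greedy (each job in turn takes its cheapest remaining machine) gives 298 min, worse by 22.
Next-best assignment: Umbra→Machine M5, Talus→Machine M4, Granite→Machine M7, Flint→Machine M6 = 298 min.

Minimum total: 276 min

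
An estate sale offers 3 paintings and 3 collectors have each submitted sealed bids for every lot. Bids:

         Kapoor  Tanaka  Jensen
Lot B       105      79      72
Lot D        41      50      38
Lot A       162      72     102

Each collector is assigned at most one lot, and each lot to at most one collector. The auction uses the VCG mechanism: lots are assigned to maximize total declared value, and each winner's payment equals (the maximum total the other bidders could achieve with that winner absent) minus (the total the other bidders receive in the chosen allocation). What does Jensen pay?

Jensen pays $29.

Efficient allocation: Kapoor→Lot A ($162), Tanaka→Lot D ($50), Jensen→Lot B ($72); total welfare W = $284.
Jensen receives Lot B at value $72, so the others get W − 72 = $212.
Without Jensen: best allocation of the remaining 2 bidders over all 3 lots is Kapoor→Lot A ($162), Tanaka→Lot B ($79), total $241.
VCG payment = (others' best without Jensen) − (others' welfare with Jensen) = 241 − 212 = $29.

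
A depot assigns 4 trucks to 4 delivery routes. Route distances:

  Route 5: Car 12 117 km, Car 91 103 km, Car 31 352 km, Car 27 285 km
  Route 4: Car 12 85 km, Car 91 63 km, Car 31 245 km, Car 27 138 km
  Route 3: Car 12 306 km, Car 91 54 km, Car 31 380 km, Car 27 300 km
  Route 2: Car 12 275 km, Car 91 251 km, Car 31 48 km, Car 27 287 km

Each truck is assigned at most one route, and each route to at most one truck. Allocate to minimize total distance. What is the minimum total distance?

Optimal: Car 12→Route 5 (117 km), Car 91→Route 3 (54 km), Car 31→Route 2 (48 km), Car 27→Route 4 (138 km) — total 117+54+48+138 = 357 km.
Row-greedy (each truck in turn takes its cheapest remaining route) gives 472 km, worse by 115.
Swapping Car 91↔Car 12 (Car 91→Route 5 103 km, Car 12→Route 3 306 km) adds 238.

Min total: 357 km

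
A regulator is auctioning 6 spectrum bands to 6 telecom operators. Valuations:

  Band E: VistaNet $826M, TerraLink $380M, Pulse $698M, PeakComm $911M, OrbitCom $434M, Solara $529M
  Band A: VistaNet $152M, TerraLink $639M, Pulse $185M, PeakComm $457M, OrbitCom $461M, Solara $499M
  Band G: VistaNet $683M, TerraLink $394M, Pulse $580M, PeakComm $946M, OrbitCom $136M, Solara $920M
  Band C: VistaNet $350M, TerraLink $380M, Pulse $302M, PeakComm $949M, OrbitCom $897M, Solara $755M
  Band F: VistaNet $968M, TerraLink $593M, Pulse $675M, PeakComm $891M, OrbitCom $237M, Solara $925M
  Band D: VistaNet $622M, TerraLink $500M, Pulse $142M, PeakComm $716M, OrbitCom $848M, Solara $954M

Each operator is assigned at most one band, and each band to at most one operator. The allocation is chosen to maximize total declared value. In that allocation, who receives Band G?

Treat this as an assignment problem: match each operator to one band.
Optimal: VistaNet→Band F ($968M), TerraLink→Band A ($639M), Pulse→Band E ($698M), PeakComm→Band G ($946M), OrbitCom→Band C ($897M), Solara→Band D ($954M) — total 968+639+698+946+897+954 = $5102M.
Max-entry greedy (repeatedly take the single best remaining cell) gives $4344M, worse by 758.
Next-best assignment: VistaNet→Band F, TerraLink→Band A, Pulse→Band E, PeakComm→Band C, OrbitCom→Band D, Solara→Band G = $5022M.
Swapping OrbitCom↔PeakComm (OrbitCom→Band G $136M, PeakComm→Band C $949M) loses 758.
PeakComm's own top band is Band C ($949M), but forcing PeakComm→Band C and reassigning the rest optimally gives only $5022M — worse by 80.

PeakComm receives Band G.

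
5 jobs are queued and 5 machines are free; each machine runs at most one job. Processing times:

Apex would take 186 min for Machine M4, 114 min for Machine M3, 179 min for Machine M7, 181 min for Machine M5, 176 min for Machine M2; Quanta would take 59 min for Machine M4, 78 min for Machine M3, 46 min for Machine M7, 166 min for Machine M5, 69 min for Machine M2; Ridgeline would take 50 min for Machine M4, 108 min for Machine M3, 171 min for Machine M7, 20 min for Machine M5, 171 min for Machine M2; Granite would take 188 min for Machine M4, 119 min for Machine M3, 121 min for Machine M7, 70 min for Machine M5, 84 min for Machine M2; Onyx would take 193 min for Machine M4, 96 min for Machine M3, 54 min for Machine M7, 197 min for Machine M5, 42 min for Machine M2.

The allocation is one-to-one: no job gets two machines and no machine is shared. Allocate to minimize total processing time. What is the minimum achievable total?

Optimal: Apex→Machine M3 (114 min), Quanta→Machine M7 (46 min), Ridgeline→Machine M4 (50 min), Granite→Machine M5 (70 min), Onyx→Machine M2 (42 min) — total 114+46+50+70+42 = 322 min.
Min-entry greedy (repeatedly take the single cheapest remaining cell) gives 410 min, worse by 88.
Next-best assignment: Apex→Machine M3, Quanta→Machine M4, Ridgeline→Machine M5, Granite→Machine M2, Onyx→Machine M7 = 331 min.
Swapping Onyx↔Quanta (Onyx→Machine M7 54 min, Quanta→Machine M2 69 min) adds 35.

Min total: 322 min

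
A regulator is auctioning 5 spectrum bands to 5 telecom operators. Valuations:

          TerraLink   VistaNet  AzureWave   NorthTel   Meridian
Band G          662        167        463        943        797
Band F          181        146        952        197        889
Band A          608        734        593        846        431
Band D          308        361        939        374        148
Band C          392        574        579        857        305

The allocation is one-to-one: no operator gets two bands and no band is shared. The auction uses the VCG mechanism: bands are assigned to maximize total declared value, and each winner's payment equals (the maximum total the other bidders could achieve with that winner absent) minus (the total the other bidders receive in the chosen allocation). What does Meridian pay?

Meridian pays $13M.

Efficient allocation: TerraLink→Band G ($662M), VistaNet→Band A ($734M), AzureWave→Band D ($939M), NorthTel→Band C ($857M), Meridian→Band F ($889M); total welfare W = $4081M.
Meridian receives Band F at value $889M, so the others get W − 889 = $3192M.
Without Meridian: best allocation of the remaining 4 bidders over all 5 bands is TerraLink→Band G ($662M), VistaNet→Band A ($734M), AzureWave→Band F ($952M), NorthTel→Band C ($857M), total $3205M.
VCG payment = (others' best without Meridian) − (others' welfare with Meridian) = 3205 − 3192 = $13M.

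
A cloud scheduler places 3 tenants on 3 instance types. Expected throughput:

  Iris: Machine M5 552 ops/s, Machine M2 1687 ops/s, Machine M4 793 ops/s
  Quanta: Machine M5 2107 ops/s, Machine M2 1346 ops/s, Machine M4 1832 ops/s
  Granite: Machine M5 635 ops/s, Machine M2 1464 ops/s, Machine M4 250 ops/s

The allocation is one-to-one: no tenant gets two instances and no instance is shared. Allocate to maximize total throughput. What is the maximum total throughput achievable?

This is a one-to-one assignment (maximum-weight bipartite matching).
Optimal: Iris→Machine M4 (793 ops/s), Quanta→Machine M5 (2107 ops/s), Granite→Machine M2 (1464 ops/s) — total 793+2107+1464 = 4364 ops/s.
Column-greedy (each instance in turn goes to its best remaining tenant) gives 4044 ops/s, worse by 320.
Next-best assignment: Iris→Machine M2, Quanta→Machine M4, Granite→Machine M5 = 4154 ops/s.
No other one-to-one assignment exceeds 4364 ops/s.

Maximum total: 4364 ops/s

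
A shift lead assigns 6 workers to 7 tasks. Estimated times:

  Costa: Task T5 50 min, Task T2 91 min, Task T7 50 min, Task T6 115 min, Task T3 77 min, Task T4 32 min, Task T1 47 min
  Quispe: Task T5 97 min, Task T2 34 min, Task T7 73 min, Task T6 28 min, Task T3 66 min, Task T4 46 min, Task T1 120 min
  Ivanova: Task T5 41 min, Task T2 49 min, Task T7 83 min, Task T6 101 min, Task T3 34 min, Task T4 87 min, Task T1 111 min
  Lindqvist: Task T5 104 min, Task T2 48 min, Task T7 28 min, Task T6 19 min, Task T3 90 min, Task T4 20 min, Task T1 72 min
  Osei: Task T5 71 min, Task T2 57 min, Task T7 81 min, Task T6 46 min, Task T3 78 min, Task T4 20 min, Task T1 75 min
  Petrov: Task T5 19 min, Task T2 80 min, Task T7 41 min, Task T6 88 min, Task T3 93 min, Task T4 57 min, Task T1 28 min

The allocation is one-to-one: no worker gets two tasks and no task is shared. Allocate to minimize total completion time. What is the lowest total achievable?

Optimal: Costa→Task T1 (47 min), Quispe→Task T2 (34 min), Ivanova→Task T3 (34 min), Lindqvist→Task T6 (19 min), Osei→Task T4 (20 min), Petrov→Task T5 (19 min) — total 47+34+34+19+20+19 = 173 min.
Column-greedy (each task in turn goes to its cheapest remaining worker) gives 193 min, worse by 20.
Swapping Petrov↔Quispe (Petrov→Task T2 80 min, Quispe→Task T5 97 min) adds 124.
No other one-to-one assignment undercuts 173 min.

Min total: 173 min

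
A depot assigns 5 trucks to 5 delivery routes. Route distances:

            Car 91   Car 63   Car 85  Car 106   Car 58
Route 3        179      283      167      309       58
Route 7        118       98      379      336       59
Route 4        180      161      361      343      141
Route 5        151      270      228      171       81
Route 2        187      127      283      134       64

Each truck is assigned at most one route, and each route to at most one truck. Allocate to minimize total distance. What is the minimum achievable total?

Treat this as an assignment problem: match each truck to one route.
Optimal: Car 91→Route 4 (180 km), Car 63→Route 7 (98 km), Car 85→Route 3 (167 km), Car 106→Route 2 (134 km), Car 58→Route 5 (81 km) — total 180+98+167+134+81 = 660 km.
Min-entry greedy (repeatedly take the single cheapest remaining cell) gives 802 km, worse by 142.

Minimum total: 660 km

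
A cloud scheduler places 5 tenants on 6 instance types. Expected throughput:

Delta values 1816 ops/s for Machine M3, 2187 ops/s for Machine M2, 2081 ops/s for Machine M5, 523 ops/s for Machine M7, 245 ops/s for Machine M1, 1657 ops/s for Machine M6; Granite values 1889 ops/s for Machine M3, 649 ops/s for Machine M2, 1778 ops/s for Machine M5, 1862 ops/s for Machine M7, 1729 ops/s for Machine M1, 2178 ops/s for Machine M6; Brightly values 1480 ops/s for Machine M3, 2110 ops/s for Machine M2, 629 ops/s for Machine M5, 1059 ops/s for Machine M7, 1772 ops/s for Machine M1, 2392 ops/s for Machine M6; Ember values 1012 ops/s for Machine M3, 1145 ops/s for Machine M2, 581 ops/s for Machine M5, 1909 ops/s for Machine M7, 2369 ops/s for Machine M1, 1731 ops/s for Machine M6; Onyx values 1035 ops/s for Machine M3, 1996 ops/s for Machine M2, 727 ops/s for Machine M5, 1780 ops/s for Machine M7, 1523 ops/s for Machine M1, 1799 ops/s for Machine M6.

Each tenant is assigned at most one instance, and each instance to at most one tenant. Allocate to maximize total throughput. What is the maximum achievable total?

Maximum total: 10727 ops/s

This is the linear assignment problem.
Optimal: Delta→Machine M5 (2081 ops/s), Granite→Machine M3 (1889 ops/s), Brightly→Machine M6 (2392 ops/s), Ember→Machine M1 (2369 ops/s), Onyx→Machine M2 (1996 ops/s) — total 2081+1889+2392+2369+1996 = 10727 ops/s.
Max-entry greedy (repeatedly take the single best remaining cell) gives 10617 ops/s, worse by 110.
Every other assignment is strictly worse.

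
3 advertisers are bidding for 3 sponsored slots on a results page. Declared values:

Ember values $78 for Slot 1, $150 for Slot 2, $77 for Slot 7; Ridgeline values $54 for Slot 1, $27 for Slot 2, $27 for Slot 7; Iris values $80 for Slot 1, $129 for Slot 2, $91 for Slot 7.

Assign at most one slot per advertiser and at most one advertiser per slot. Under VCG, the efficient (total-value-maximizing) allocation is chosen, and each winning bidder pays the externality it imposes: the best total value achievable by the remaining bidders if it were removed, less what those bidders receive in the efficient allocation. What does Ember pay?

Efficient allocation: Ember→Slot 2 ($150), Ridgeline→Slot 1 ($54), Iris→Slot 7 ($91); total welfare W = $295.
Ember receives Slot 2 at value $150, so the others get W − 150 = $145.
Without Ember: best allocation of the remaining 2 bidders over all 3 slots is Ridgeline→Slot 1 ($54), Iris→Slot 2 ($129), total $183.
VCG payment = (others' best without Ember) − (others' welfare with Ember) = 183 − 145 = $38.

Ember pays $38.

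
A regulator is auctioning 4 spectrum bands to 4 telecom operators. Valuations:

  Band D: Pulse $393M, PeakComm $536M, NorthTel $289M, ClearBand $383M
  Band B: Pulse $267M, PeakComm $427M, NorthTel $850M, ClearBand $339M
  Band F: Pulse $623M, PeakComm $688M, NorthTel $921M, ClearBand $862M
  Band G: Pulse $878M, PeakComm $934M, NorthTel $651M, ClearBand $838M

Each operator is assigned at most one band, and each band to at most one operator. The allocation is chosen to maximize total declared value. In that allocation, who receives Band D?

Optimal: Pulse→Band G ($878M), PeakComm→Band D ($536M), NorthTel→Band B ($850M), ClearBand→Band F ($862M) — total 878+536+850+862 = $3126M.
Max-entry greedy (repeatedly take the single best remaining cell) gives $2587M, worse by 539.
Every other assignment is strictly worse.
PeakComm's own top band is Band G ($934M), but forcing PeakComm→Band G and reassigning the rest optimally gives only $3039M — worse by 87.

PeakComm receives Band D.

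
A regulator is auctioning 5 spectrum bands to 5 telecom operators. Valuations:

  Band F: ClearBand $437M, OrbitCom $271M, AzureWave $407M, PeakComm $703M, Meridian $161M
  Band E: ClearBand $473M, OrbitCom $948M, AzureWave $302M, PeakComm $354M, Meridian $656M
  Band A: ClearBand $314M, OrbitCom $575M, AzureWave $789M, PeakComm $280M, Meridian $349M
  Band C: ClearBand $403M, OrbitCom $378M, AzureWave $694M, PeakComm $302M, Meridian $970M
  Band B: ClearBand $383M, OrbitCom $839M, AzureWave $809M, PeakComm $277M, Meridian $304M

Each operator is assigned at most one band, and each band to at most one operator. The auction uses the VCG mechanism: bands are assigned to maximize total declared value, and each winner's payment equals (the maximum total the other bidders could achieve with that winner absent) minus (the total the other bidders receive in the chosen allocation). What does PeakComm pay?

PeakComm pays $74M.

Efficient allocation: ClearBand→Band B ($383M), OrbitCom→Band E ($948M), AzureWave→Band A ($789M), PeakComm→Band F ($703M), Meridian→Band C ($970M); total welfare W = $3793M.
PeakComm receives Band F at value $703M, so the others get W − 703 = $3090M.
Without PeakComm: best allocation of the remaining 4 bidders over all 5 bands is ClearBand→Band F ($437M), OrbitCom→Band E ($948M), AzureWave→Band B ($809M), Meridian→Band C ($970M), total $3164M.
VCG payment = (others' best without PeakComm) − (others' welfare with PeakComm) = 3164 − 3090 = $74M.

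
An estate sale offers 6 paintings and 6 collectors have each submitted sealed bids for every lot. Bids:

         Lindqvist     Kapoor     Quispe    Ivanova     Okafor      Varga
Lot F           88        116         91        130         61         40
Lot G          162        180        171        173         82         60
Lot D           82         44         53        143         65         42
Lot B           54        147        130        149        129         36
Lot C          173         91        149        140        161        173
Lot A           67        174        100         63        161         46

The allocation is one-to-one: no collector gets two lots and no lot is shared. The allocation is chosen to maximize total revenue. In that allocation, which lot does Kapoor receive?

Kapoor receives Lot F.

Treat this as an assignment problem: match each collector to one lot.
Optimal: Lindqvist→Lot G ($162), Kapoor→Lot F ($116), Quispe→Lot B ($130), Ivanova→Lot D ($143), Okafor→Lot A ($161), Varga→Lot C ($173) — total 162+116+130+143+161+173 = $885.
Max-entry greedy (repeatedly take the single best remaining cell) gives $796, worse by 89.
Next-best assignment: Lindqvist→Lot F, Kapoor→Lot B, Quispe→Lot G, Ivanova→Lot D, Okafor→Lot A, Varga→Lot C = $883.
Kapoor's own top lot is Lot G ($180), but forcing Kapoor→Lot G and reassigning the rest optimally gives only $875 — worse by 10.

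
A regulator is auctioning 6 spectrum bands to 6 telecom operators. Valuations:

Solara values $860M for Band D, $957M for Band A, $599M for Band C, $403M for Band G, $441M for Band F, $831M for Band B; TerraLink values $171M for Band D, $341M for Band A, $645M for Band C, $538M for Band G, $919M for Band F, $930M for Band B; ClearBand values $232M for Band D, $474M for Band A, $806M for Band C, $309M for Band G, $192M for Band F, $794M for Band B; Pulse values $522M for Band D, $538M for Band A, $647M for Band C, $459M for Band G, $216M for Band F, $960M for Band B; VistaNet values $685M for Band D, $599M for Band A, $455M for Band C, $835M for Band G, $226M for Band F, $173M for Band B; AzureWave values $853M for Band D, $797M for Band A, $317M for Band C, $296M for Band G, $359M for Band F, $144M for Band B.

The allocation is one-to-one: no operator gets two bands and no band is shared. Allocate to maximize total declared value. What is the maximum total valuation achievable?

Maximum total: $5330M

Optimal: Solara→Band A ($957M), TerraLink→Band F ($919M), ClearBand→Band C ($806M), Pulse→Band B ($960M), VistaNet→Band G ($835M), AzureWave→Band D ($853M) — total 957+919+806+960+835+853 = $5330M.
Column-greedy (each band in turn goes to its best remaining operator) gives $5177M, worse by 153.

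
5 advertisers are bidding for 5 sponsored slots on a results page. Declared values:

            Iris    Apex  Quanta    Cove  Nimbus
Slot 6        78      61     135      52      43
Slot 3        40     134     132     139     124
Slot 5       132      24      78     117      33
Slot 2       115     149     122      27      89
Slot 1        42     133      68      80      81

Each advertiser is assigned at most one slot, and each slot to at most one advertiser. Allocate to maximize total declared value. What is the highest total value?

Optimal: Iris→Slot 5 ($132), Apex→Slot 2 ($149), Quanta→Slot 6 ($135), Cove→Slot 3 ($139), Nimbus→Slot 1 ($81) — total 132+149+135+139+81 = $636.

Maximum total: $636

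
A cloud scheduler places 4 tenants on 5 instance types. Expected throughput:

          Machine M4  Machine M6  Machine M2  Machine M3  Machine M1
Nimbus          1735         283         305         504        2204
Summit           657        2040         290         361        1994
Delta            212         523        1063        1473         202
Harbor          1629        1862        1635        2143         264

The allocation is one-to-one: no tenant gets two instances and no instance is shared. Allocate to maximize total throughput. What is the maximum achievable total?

This is a one-to-one assignment (maximum-weight bipartite matching).
Optimal: Nimbus→Machine M1 (2204 ops/s), Summit→Machine M6 (2040 ops/s), Delta→Machine M2 (1063 ops/s), Harbor→Machine M3 (2143 ops/s) — total 2204+2040+1063+2143 = 7450 ops/s.
Row-greedy (each tenant in turn takes its best remaining instance) gives 7352 ops/s, worse by 98.
Next-best assignment: Nimbus→Machine M1, Summit→Machine M6, Delta→Machine M3, Harbor→Machine M2 = 7352 ops/s.
Checked against all permutations: 7450 ops/s is optimal.

Max total: 7450 ops/s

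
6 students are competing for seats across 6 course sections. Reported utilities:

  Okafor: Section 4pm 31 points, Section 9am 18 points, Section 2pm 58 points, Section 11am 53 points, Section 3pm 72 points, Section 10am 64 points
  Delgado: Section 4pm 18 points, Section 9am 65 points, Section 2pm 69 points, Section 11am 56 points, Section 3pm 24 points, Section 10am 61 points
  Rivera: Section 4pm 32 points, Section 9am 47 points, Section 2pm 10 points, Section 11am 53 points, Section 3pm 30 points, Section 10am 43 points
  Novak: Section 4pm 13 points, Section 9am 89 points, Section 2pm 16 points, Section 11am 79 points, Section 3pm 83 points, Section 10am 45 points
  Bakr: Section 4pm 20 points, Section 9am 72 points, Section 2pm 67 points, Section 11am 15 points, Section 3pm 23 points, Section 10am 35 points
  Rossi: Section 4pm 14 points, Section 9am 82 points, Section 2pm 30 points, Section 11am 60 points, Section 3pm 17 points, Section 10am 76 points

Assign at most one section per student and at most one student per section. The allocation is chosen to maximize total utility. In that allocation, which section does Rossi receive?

Optimal: Okafor→Section 3pm (72 points), Delgado→Section 2pm (69 points), Rivera→Section 4pm (32 points), Novak→Section 11am (79 points), Bakr→Section 9am (72 points), Rossi→Section 10am (76 points) — total 72+69+32+79+72+76 = 400 points.
Column-greedy (each section in turn goes to its best remaining student) gives 357 points, worse by 43.
Checked against all permutations: 400 points is optimal.
Rossi's own top section is Section 9am (82 points), but forcing Rossi→Section 9am and reassigning the rest optimally gives only 393 points — worse by 7.

Rossi receives Section 10am.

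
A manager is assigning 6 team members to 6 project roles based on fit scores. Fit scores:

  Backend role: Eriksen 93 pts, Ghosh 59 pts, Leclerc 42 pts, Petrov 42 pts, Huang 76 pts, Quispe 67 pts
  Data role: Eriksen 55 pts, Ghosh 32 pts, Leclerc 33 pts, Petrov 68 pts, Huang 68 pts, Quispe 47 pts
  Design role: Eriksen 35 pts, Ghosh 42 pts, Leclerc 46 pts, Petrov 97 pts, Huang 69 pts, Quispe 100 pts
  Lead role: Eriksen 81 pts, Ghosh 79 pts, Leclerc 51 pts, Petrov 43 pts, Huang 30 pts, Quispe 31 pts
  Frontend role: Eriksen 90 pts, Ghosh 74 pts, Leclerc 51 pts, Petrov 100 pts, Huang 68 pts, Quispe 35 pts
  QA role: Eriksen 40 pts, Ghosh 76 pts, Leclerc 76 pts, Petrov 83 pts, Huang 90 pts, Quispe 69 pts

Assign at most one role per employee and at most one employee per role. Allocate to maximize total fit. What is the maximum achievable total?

Optimal: Eriksen→Backend role (93 pts), Ghosh→Lead role (79 pts), Leclerc→QA role (76 pts), Petrov→Frontend role (100 pts), Huang→Data role (68 pts), Quispe→Design role (100 pts) — total 93+79+76+100+68+100 = 516 pts.
Column-greedy (each role in turn goes to its best remaining employee) gives 484 pts, worse by 32.
Next-best assignment: Eriksen→Backend role, Ghosh→Lead role, Leclerc→Data role, Petrov→Frontend role, Huang→QA role, Quispe→Design role = 495 pts.
Swapping Huang↔Petrov (Huang→Frontend role 68 pts, Petrov→Data role 68 pts) loses 32.
Checked against all permutations: 516 pts is optimal.

Maximum total: 516 pts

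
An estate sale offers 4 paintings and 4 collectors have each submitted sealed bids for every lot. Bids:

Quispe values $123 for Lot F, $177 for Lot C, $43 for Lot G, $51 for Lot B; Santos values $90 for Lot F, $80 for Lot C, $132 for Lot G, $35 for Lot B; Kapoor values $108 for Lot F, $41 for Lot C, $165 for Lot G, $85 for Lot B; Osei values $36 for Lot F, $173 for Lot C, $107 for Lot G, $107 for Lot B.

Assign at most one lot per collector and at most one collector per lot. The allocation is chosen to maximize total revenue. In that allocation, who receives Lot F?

Santos receives Lot F.

This is the linear assignment problem.
Optimal: Quispe→Lot C ($177), Santos→Lot F ($90), Kapoor→Lot G ($165), Osei→Lot B ($107) — total 177+90+165+107 = $539.
Column-greedy (each lot in turn goes to its best remaining collector) gives $496, worse by 43.
Checked against all permutations: $539 is optimal.
Santos's own top lot is Lot G ($132), but forcing Santos→Lot G and reassigning the rest optimally gives only $524 — worse by 15.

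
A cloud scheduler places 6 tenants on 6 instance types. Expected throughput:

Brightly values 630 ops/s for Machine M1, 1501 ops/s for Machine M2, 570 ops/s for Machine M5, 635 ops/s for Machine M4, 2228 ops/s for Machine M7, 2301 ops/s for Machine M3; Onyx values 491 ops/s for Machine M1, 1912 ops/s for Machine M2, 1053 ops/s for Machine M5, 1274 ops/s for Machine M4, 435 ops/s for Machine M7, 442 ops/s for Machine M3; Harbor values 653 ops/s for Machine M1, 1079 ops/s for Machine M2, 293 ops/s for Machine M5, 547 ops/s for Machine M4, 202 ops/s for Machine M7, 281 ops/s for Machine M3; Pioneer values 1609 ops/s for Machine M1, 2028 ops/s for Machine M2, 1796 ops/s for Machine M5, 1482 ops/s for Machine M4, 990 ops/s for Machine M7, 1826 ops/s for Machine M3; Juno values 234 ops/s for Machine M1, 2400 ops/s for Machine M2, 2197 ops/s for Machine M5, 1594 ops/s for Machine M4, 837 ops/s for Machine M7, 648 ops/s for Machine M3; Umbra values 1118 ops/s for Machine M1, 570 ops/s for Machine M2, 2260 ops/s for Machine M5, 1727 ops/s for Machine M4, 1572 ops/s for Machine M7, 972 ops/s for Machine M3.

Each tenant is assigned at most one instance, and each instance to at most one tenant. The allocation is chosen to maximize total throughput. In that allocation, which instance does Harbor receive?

Harbor receives Machine M1.

Treat this as an assignment problem: match each tenant to one instance.
Optimal: Brightly→Machine M7 (2228 ops/s), Onyx→Machine M4 (1274 ops/s), Harbor→Machine M1 (653 ops/s), Pioneer→Machine M3 (1826 ops/s), Juno→Machine M2 (2400 ops/s), Umbra→Machine M5 (2260 ops/s) — total 2228+1274+653+1826+2400+2260 = 10641 ops/s.
Next-best assignment: Brightly→Machine M7, Onyx→Machine M2, Harbor→Machine M1, Pioneer→Machine M3, Juno→Machine M5, Umbra→Machine M4 = 10543 ops/s.
Harbor's own top instance is Machine M2 (1079 ops/s), but forcing Harbor→Machine M2 and reassigning the rest optimally gives only 10032 ops/s — worse by 609.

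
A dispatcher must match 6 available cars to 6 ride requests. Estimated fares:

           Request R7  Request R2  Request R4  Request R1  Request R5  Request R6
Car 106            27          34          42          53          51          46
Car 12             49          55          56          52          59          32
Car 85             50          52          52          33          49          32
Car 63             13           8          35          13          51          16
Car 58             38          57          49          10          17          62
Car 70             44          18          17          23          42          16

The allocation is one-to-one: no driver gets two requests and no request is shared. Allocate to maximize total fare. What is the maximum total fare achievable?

Max total: $318

This is the linear assignment problem.
Optimal: Car 106→Request R1 ($53), Car 12→Request R4 ($56), Car 85→Request R2 ($52), Car 63→Request R5 ($51), Car 58→Request R6 ($62), Car 70→Request R7 ($44) — total 53+56+52+51+62+44 = $318.
Column-greedy (each request in turn goes to its best remaining driver) gives $283, worse by 35.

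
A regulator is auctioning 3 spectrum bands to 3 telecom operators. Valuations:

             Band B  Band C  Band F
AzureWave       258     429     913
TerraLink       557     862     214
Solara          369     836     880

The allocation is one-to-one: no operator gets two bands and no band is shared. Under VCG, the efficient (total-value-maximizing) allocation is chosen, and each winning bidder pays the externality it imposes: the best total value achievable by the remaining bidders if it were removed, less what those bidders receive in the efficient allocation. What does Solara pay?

Solara pays $305M.

Efficient allocation: AzureWave→Band F ($913M), TerraLink→Band B ($557M), Solara→Band C ($836M); total welfare W = $2306M.
Solara receives Band C at value $836M, so the others get W − 836 = $1470M.
Without Solara: best allocation of the remaining 2 bidders over all 3 bands is AzureWave→Band F ($913M), TerraLink→Band C ($862M), total $1775M.
VCG payment = (others' best without Solara) − (others' welfare with Solara) = 1775 − 1470 = $305M.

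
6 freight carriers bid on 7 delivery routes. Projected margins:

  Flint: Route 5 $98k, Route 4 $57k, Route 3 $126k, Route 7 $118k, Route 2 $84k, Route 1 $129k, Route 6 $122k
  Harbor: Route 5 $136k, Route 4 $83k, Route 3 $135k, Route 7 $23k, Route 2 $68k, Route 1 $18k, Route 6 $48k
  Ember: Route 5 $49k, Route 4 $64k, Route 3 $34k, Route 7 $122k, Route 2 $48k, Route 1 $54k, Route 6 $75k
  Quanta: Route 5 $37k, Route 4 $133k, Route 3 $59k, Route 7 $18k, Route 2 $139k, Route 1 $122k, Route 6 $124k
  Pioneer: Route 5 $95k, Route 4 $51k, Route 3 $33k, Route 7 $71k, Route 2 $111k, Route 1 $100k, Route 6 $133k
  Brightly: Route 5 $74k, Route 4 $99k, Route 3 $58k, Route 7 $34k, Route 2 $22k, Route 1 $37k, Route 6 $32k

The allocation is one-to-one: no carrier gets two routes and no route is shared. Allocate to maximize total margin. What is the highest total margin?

This is the linear assignment problem.
Optimal: Flint→Route 1 ($129k), Harbor→Route 5 ($136k), Ember→Route 7 ($122k), Quanta→Route 2 ($139k), Pioneer→Route 6 ($133k), Brightly→Route 4 ($99k) — total 129+136+122+139+133+99 = $758k.
Column-greedy (each route in turn goes to its best remaining carrier) gives $665k, worse by 93.
Next-best assignment: Flint→Route 1, Harbor→Route 3, Ember→Route 7, Quanta→Route 2, Pioneer→Route 6, Brightly→Route 4 = $757k.
Checked against all permutations: $758k is optimal.

Maximum total: $758k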